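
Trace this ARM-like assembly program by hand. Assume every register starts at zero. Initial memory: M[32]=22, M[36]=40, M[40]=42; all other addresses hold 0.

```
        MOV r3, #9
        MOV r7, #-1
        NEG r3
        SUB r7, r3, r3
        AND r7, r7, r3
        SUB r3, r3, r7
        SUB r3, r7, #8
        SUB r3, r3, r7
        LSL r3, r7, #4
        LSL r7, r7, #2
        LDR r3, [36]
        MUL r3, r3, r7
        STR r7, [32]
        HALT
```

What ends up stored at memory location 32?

0

r3=9
r7=-1
r3=-(9)=-9
r7=(-9)-(-9)=0
r7=0&(-9)=0
r3=(-9)-0=-9
r3=0-8=-8
r3=(-8)-0=-8
r3=0<<4=0
r7=0<<2=0
r3=M[36]=40
r3=40*0=0
STR r7, [32] → M[32]=0
halt.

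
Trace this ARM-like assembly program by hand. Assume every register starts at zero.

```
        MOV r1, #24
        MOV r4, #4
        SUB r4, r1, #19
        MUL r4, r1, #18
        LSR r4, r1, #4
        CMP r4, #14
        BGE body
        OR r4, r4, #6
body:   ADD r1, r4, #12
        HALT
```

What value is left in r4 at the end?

7

r1=24
r4=4
r4=24-19=5
r4=24*18=432
r4=24>>4=1
CMP r4, #14  (cmp 1,14)
BGE body: not taken
r4=1|6=7
r1=7+12=19
halt.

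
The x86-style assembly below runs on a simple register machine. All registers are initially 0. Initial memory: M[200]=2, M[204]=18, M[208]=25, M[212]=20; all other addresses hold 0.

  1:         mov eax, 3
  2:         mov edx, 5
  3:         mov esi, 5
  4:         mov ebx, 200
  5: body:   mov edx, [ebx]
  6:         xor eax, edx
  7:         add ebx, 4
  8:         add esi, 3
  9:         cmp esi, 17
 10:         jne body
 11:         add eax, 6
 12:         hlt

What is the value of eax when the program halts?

after mov eax, 3: eax=3
after mov edx, 5: edx=5
after mov esi, 5: esi=5
after mov ebx, 200: ebx=200
after mov edx, [ebx]: edx=M[200]=2
after xor eax, edx: eax=3^2=1
after add ebx, 4: ebx=200+4=204
after add esi, 3: esi=5+3=8
cmp esi, 17  (cmp 8,17)
jne body: taken
after mov edx, [ebx]: edx=M[204]=18
after xor eax, edx: eax=1^18=19
after add ebx, 4: ebx=204+4=208
after add esi, 3: esi=8+3=11
cmp esi, 17  (cmp 11,17)
jne body: taken
after mov edx, [ebx]: edx=M[208]=25
after xor eax, edx: eax=19^25=10
after add ebx, 4: ebx=208+4=212
after add esi, 3: esi=11+3=14
cmp esi, 17  (cmp 14,17)
jne body: taken
after mov edx, [ebx]: edx=M[212]=20
after xor eax, edx: eax=10^20=30
after add ebx, 4: ebx=212+4=216
after add esi, 3: esi=14+3=17
cmp esi, 17  (cmp 17,17)
jne body: not taken
after add eax, 6: eax=30+6=36
halt.

36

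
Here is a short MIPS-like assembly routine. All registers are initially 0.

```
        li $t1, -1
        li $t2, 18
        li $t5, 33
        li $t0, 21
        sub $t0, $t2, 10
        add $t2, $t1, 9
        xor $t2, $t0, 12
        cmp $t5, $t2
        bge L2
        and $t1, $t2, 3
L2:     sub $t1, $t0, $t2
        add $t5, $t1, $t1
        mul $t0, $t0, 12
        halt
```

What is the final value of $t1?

after li $t1, -1: $t1=-1
after li $t2, 18: $t2=18
after li $t5, 33: $t5=33
after li $t0, 21: $t0=21
after sub $t0, $t2, 10: $t0=18-10=8
after add $t2, $t1, 9: $t2=(-1)+9=8
after xor $t2, $t0, 12: $t2=8^12=4
cmp $t5, $t2  (cmp 33,4)
bge L2: taken
after sub $t1, $t0, $t2: $t1=8-4=4
after add $t5, $t1, $t1: $t5=4+4=8
after mul $t0, $t0, 12: $t0=8*12=96
halt.

4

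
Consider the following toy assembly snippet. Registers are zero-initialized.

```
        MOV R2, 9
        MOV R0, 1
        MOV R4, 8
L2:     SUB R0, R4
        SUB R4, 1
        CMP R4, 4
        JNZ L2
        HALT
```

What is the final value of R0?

-25

after MOV R2, 9: R2=9
after MOV R0, 1: R0=1
after MOV R4, 8: R4=8
after SUB R0, R4: R0=1-8=-7
after SUB R4, 1: R4=8-1=7
CMP R4, 4  (cmp 7,4)
JNZ L2: taken
after SUB R0, R4: R0=(-7)-7=-14
after SUB R4, 1: R4=7-1=6
CMP R4, 4  (cmp 6,4)
JNZ L2: taken
after SUB R0, R4: R0=(-14)-6=-20
after SUB R4, 1: R4=6-1=5
CMP R4, 4  (cmp 5,4)
JNZ L2: taken
after SUB R0, R4: R0=(-20)-5=-25
after SUB R4, 1: R4=5-1=4
CMP R4, 4  (cmp 4,4)
JNZ L2: not taken
halt.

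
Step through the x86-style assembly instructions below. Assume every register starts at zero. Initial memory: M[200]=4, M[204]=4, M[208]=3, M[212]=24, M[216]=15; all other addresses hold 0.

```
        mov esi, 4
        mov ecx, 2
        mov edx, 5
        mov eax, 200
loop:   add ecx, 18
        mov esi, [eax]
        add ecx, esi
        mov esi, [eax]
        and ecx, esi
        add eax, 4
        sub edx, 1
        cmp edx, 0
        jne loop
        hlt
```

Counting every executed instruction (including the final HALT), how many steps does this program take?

50

after mov esi, 4: esi=4
after mov ecx, 2: ecx=2
after mov edx, 5: edx=5
after mov eax, 200: eax=200
after add ecx, 18: ecx=2+18=20
after mov esi, [eax]: esi=M[200]=4
after add ecx, esi: ecx=20+4=24
after mov esi, [eax]: esi=M[200]=4
after and ecx, esi: ecx=24&4=0
after add eax, 4: eax=200+4=204
after sub edx, 1: edx=5-1=4
cmp edx, 0  (cmp 4,0)
jne loop: taken
after add ecx, 18: ecx=0+18=18
after mov esi, [eax]: esi=M[204]=4
after add ecx, esi: ecx=18+4=22
after mov esi, [eax]: esi=M[204]=4
after and ecx, esi: ecx=22&4=4
after add eax, 4: eax=204+4=208
after sub edx, 1: edx=4-1=3
cmp edx, 0  (cmp 3,0)
jne loop: taken
after add ecx, 18: ecx=4+18=22
after mov esi, [eax]: esi=M[208]=3
after add ecx, esi: ecx=22+3=25
after mov esi, [eax]: esi=M[208]=3
after and ecx, esi: ecx=25&3=1
after add eax, 4: eax=208+4=212
after sub edx, 1: edx=3-1=2
cmp edx, 0  (cmp 2,0)
jne loop: taken
after add ecx, 18: ecx=1+18=19
after mov esi, [eax]: esi=M[212]=24
after add ecx, esi: ecx=19+24=43
after mov esi, [eax]: esi=M[212]=24
after and ecx, esi: ecx=43&24=8
after add eax, 4: eax=212+4=216
after sub edx, 1: edx=2-1=1
cmp edx, 0  (cmp 1,0)
jne loop: taken
after add ecx, 18: ecx=8+18=26
after mov esi, [eax]: esi=M[216]=15
after add ecx, esi: ecx=26+15=41
after mov esi, [eax]: esi=M[216]=15
after and ecx, esi: ecx=41&15=9
after add eax, 4: eax=216+4=220
after sub edx, 1: edx=1-1=0
cmp edx, 0  (cmp 0,0)
jne loop: not taken
halt.
Total executed instructions: 50.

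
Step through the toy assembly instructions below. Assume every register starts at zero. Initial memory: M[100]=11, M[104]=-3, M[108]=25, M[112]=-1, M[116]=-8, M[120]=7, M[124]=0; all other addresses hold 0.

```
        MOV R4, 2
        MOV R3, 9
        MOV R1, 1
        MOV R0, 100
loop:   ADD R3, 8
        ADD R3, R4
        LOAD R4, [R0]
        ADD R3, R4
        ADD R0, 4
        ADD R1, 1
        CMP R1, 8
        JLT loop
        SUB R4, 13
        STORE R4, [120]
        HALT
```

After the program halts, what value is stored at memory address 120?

-13

MOV R4, 2 → R4=2
MOV R3, 9 → R3=9
MOV R1, 1 → R1=1
MOV R0, 100 → R0=100
ADD R3, 8 → R3=9+8=17
ADD R3, R4 → R3=17+2=19
LOAD R4, [R0] → R4=M[100]=11
ADD R3, R4 → R3=19+11=30
ADD R0, 4 → R0=100+4=104
ADD R1, 1 → R1=1+1=2
CMP R1, 8  (cmp 2,8)
JLT loop: taken
ADD R3, 8 → R3=30+8=38
ADD R3, R4 → R3=38+11=49
LOAD R4, [R0] → R4=M[104]=-3
ADD R3, R4 → R3=49+(-3)=46
ADD R0, 4 → R0=104+4=108
ADD R1, 1 → R1=2+1=3
CMP R1, 8  (cmp 3,8)
JLT loop: taken
ADD R3, 8 → R3=46+8=54
ADD R3, R4 → R3=54+(-3)=51
LOAD R4, [R0] → R4=M[108]=25
ADD R3, R4 → R3=51+25=76
ADD R0, 4 → R0=108+4=112
ADD R1, 1 → R1=3+1=4
CMP R1, 8  (cmp 4,8)
JLT loop: taken
ADD R3, 8 → R3=76+8=84
ADD R3, R4 → R3=84+25=109
LOAD R4, [R0] → R4=M[112]=-1
ADD R3, R4 → R3=109+(-1)=108
ADD R0, 4 → R0=112+4=116
ADD R1, 1 → R1=4+1=5
CMP R1, 8  (cmp 5,8)
JLT loop: taken
ADD R3, 8 → R3=108+8=116
ADD R3, R4 → R3=116+(-1)=115
LOAD R4, [R0] → R4=M[116]=-8
ADD R3, R4 → R3=115+(-8)=107
ADD R0, 4 → R0=116+4=120
ADD R1, 1 → R1=5+1=6
CMP R1, 8  (cmp 6,8)
JLT loop: taken
ADD R3, 8 → R3=107+8=115
ADD R3, R4 → R3=115+(-8)=107
LOAD R4, [R0] → R4=M[120]=7
ADD R3, R4 → R3=107+7=114
ADD R0, 4 → R0=120+4=124
ADD R1, 1 → R1=6+1=7
CMP R1, 8  (cmp 7,8)
JLT loop: taken
ADD R3, 8 → R3=114+8=122
ADD R3, R4 → R3=122+7=129
LOAD R4, [R0] → R4=M[124]=0
ADD R3, R4 → R3=129+0=129
ADD R0, 4 → R0=124+4=128
ADD R1, 1 → R1=7+1=8
CMP R1, 8  (cmp 8,8)
JLT loop: not taken
SUB R4, 13 → R4=0-13=-13
STORE R4, [120] → M[120]=-13
halt.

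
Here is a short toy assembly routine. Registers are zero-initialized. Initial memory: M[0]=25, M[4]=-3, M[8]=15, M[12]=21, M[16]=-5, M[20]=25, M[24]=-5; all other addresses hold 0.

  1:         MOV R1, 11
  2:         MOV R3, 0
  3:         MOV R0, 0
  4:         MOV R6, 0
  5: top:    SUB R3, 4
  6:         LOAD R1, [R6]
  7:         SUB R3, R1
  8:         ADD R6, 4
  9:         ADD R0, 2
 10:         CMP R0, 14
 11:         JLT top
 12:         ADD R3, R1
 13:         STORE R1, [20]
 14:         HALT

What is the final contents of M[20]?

-5

MOV R1, 11 → R1=11
MOV R3, 0 → R3=0
MOV R0, 0 → R0=0
MOV R6, 0 → R6=0
SUB R3, 4 → R3=0-4=-4
LOAD R1, [R6] → R1=M[0]=25
SUB R3, R1 → R3=(-4)-25=-29
ADD R6, 4 → R6=0+4=4
ADD R0, 2 → R0=0+2=2
CMP R0, 14  (cmp 2,14)
JLT top: taken
SUB R3, 4 → R3=(-29)-4=-33
LOAD R1, [R6] → R1=M[4]=-3
SUB R3, R1 → R3=(-33)-(-3)=-30
ADD R6, 4 → R6=4+4=8
ADD R0, 2 → R0=2+2=4
CMP R0, 14  (cmp 4,14)
JLT top: taken
SUB R3, 4 → R3=(-30)-4=-34
LOAD R1, [R6] → R1=M[8]=15
SUB R3, R1 → R3=(-34)-15=-49
ADD R6, 4 → R6=8+4=12
ADD R0, 2 → R0=4+2=6
CMP R0, 14  (cmp 6,14)
JLT top: taken
SUB R3, 4 → R3=(-49)-4=-53
LOAD R1, [R6] → R1=M[12]=21
SUB R3, R1 → R3=(-53)-21=-74
ADD R6, 4 → R6=12+4=16
ADD R0, 2 → R0=6+2=8
CMP R0, 14  (cmp 8,14)
JLT top: taken
SUB R3, 4 → R3=(-74)-4=-78
LOAD R1, [R6] → R1=M[16]=-5
SUB R3, R1 → R3=(-78)-(-5)=-73
ADD R6, 4 → R6=16+4=20
ADD R0, 2 → R0=8+2=10
CMP R0, 14  (cmp 10,14)
JLT top: taken
SUB R3, 4 → R3=(-73)-4=-77
LOAD R1, [R6] → R1=M[20]=25
SUB R3, R1 → R3=(-77)-25=-102
ADD R6, 4 → R6=20+4=24
ADD R0, 2 → R0=10+2=12
CMP R0, 14  (cmp 12,14)
JLT top: taken
SUB R3, 4 → R3=(-102)-4=-106
LOAD R1, [R6] → R1=M[24]=-5
SUB R3, R1 → R3=(-106)-(-5)=-101
ADD R6, 4 → R6=24+4=28
ADD R0, 2 → R0=12+2=14
CMP R0, 14  (cmp 14,14)
JLT top: not taken
ADD R3, R1 → R3=(-101)+(-5)=-106
STORE R1, [20] → M[20]=-5
halt.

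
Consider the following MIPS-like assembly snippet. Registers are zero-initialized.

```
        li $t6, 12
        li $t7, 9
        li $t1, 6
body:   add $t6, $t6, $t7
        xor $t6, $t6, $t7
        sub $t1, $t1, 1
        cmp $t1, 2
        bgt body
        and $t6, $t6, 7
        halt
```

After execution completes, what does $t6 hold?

4

after li $t6, 12: $t6=12
after li $t7, 9: $t7=9
after li $t1, 6: $t1=6
after add $t6, $t6, $t7: $t6=12+9=21
after xor $t6, $t6, $t7: $t6=21^9=28
after sub $t1, $t1, 1: $t1=6-1=5
cmp $t1, 2  (cmp 5,2)
bgt body: taken
after add $t6, $t6, $t7: $t6=28+9=37
after xor $t6, $t6, $t7: $t6=37^9=44
after sub $t1, $t1, 1: $t1=5-1=4
cmp $t1, 2  (cmp 4,2)
bgt body: taken
after add $t6, $t6, $t7: $t6=44+9=53
after xor $t6, $t6, $t7: $t6=53^9=60
after sub $t1, $t1, 1: $t1=4-1=3
cmp $t1, 2  (cmp 3,2)
bgt body: taken
after add $t6, $t6, $t7: $t6=60+9=69
after xor $t6, $t6, $t7: $t6=69^9=76
after sub $t1, $t1, 1: $t1=3-1=2
cmp $t1, 2  (cmp 2,2)
bgt body: not taken
after and $t6, $t6, 7: $t6=76&7=4
halt.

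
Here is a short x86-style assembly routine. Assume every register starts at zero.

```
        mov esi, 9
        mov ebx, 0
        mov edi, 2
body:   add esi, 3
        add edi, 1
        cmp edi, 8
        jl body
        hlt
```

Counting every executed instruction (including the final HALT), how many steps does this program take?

28

after mov esi, 9: esi=9
after mov ebx, 0: ebx=0
after mov edi, 2: edi=2
after add esi, 3: esi=9+3=12
after add edi, 1: edi=2+1=3
cmp edi, 8  (cmp 3,8)
jl body: taken
after add esi, 3: esi=12+3=15
after add edi, 1: edi=3+1=4
cmp edi, 8  (cmp 4,8)
jl body: taken
after add esi, 3: esi=15+3=18
after add edi, 1: edi=4+1=5
cmp edi, 8  (cmp 5,8)
jl body: taken
after add esi, 3: esi=18+3=21
after add edi, 1: edi=5+1=6
cmp edi, 8  (cmp 6,8)
jl body: taken
after add esi, 3: esi=21+3=24
after add edi, 1: edi=6+1=7
cmp edi, 8  (cmp 7,8)
jl body: taken
after add esi, 3: esi=24+3=27
after add edi, 1: edi=7+1=8
cmp edi, 8  (cmp 8,8)
jl body: not taken
halt.
Total executed instructions: 28.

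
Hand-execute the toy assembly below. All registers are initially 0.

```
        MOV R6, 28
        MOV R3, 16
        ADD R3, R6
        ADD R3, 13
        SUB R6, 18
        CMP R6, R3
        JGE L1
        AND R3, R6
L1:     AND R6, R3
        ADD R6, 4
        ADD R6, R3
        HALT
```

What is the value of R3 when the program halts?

8

after MOV R6, 28: R6=28
after MOV R3, 16: R3=16
after ADD R3, R6: R3=16+28=44
after ADD R3, 13: R3=44+13=57
after SUB R6, 18: R6=28-18=10
CMP R6, R3  (cmp 10,57)
JGE L1: not taken
after AND R3, R6: R3=57&10=8
after AND R6, R3: R6=10&8=8
after ADD R6, 4: R6=8+4=12
after ADD R6, R3: R6=12+8=20
halt.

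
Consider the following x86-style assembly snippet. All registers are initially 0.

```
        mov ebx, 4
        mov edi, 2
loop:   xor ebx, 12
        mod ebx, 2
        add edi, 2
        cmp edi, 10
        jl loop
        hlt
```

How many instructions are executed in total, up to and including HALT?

mov ebx, 4 → ebx=4
mov edi, 2 → edi=2
xor ebx, 12 → ebx=4^12=8
mod ebx, 2 → ebx=8%2=0
add edi, 2 → edi=2+2=4
cmp edi, 10  (cmp 4,10)
jl loop: taken
xor ebx, 12 → ebx=0^12=12
mod ebx, 2 → ebx=12%2=0
add edi, 2 → edi=4+2=6
cmp edi, 10  (cmp 6,10)
jl loop: taken
xor ebx, 12 → ebx=0^12=12
mod ebx, 2 → ebx=12%2=0
add edi, 2 → edi=6+2=8
cmp edi, 10  (cmp 8,10)
jl loop: taken
xor ebx, 12 → ebx=0^12=12
mod ebx, 2 → ebx=12%2=0
add edi, 2 → edi=8+2=10
cmp edi, 10  (cmp 10,10)
jl loop: not taken
halt.
Total executed instructions: 23.

23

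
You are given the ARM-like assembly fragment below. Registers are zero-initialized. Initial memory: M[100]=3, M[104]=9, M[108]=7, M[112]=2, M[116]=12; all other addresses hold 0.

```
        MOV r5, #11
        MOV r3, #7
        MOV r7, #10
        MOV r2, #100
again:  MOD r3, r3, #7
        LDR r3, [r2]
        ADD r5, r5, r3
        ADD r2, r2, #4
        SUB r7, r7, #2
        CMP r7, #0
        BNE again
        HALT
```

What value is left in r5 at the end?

44

MOV r5, #11 → r5=11
MOV r3, #7 → r3=7
MOV r7, #10 → r7=10
MOV r2, #100 → r2=100
MOD r3, r3, #7 → r3=7%7=0
LDR r3, [r2] → r3=M[100]=3
ADD r5, r5, r3 → r5=11+3=14
ADD r2, r2, #4 → r2=100+4=104
SUB r7, r7, #2 → r7=10-2=8
CMP r7, #0  (cmp 8,0)
BNE again: taken
MOD r3, r3, #7 → r3=3%7=3
LDR r3, [r2] → r3=M[104]=9
ADD r5, r5, r3 → r5=14+9=23
ADD r2, r2, #4 → r2=104+4=108
SUB r7, r7, #2 → r7=8-2=6
CMP r7, #0  (cmp 6,0)
BNE again: taken
MOD r3, r3, #7 → r3=9%7=2
LDR r3, [r2] → r3=M[108]=7
ADD r5, r5, r3 → r5=23+7=30
ADD r2, r2, #4 → r2=108+4=112
SUB r7, r7, #2 → r7=6-2=4
CMP r7, #0  (cmp 4,0)
BNE again: taken
MOD r3, r3, #7 → r3=7%7=0
LDR r3, [r2] → r3=M[112]=2
ADD r5, r5, r3 → r5=30+2=32
ADD r2, r2, #4 → r2=112+4=116
SUB r7, r7, #2 → r7=4-2=2
CMP r7, #0  (cmp 2,0)
BNE again: taken
MOD r3, r3, #7 → r3=2%7=2
LDR r3, [r2] → r3=M[116]=12
ADD r5, r5, r3 → r5=32+12=44
ADD r2, r2, #4 → r2=116+4=120
SUB r7, r7, #2 → r7=2-2=0
CMP r7, #0  (cmp 0,0)
BNE again: not taken
halt.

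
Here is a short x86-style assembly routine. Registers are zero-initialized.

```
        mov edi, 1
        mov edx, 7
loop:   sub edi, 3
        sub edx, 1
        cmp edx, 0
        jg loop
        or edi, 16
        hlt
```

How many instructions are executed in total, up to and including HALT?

mov edi, 1 → edi=1
mov edx, 7 → edx=7
sub edi, 3 → edi=1-3=-2
sub edx, 1 → edx=7-1=6
cmp edx, 0  (cmp 6,0)
jg loop: taken
sub edi, 3 → edi=(-2)-3=-5
sub edx, 1 → edx=6-1=5
cmp edx, 0  (cmp 5,0)
jg loop: taken
sub edi, 3 → edi=(-5)-3=-8
sub edx, 1 → edx=5-1=4
cmp edx, 0  (cmp 4,0)
jg loop: taken
sub edi, 3 → edi=(-8)-3=-11
sub edx, 1 → edx=4-1=3
cmp edx, 0  (cmp 3,0)
jg loop: taken
sub edi, 3 → edi=(-11)-3=-14
sub edx, 1 → edx=3-1=2
cmp edx, 0  (cmp 2,0)
jg loop: taken
sub edi, 3 → edi=(-14)-3=-17
sub edx, 1 → edx=2-1=1
cmp edx, 0  (cmp 1,0)
jg loop: taken
sub edi, 3 → edi=(-17)-3=-20
sub edx, 1 → edx=1-1=0
cmp edx, 0  (cmp 0,0)
jg loop: not taken
or edi, 16 → edi=(-20)|16=-4
halt.
Total executed instructions: 32.

32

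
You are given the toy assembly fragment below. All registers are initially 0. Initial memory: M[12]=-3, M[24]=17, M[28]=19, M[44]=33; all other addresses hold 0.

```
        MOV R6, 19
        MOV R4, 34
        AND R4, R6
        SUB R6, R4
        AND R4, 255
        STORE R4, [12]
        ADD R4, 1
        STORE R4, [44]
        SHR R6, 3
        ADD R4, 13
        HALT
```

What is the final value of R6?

after MOV R6, 19: R6=19
after MOV R4, 34: R4=34
after AND R4, R6: R4=34&19=2
after SUB R6, R4: R6=19-2=17
after AND R4, 255: R4=2&255=2
STORE R4, [12] → M[12]=2
after ADD R4, 1: R4=2+1=3
STORE R4, [44] → M[44]=3
after SHR R6, 3: R6=17>>3=2
after ADD R4, 13: R4=3+13=16
halt.

2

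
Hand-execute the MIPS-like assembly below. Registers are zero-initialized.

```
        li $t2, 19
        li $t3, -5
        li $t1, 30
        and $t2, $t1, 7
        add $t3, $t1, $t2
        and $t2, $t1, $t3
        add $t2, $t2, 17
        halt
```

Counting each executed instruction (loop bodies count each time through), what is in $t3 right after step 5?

36

li $t2, 19 → $t2=19
li $t3, -5 → $t3=-5
li $t1, 30 → $t1=30
and $t2, $t1, 7 → $t2=30&7=6
add $t3, $t1, $t2 → $t3=30+6=36
After step 5: $t3 = 36.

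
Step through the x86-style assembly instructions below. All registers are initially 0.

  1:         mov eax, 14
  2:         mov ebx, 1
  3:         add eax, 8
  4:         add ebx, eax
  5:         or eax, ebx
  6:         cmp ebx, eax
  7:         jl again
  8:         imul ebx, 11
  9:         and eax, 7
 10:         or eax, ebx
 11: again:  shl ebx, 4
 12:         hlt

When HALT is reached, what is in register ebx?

4048

mov eax, 14 → eax=14
mov ebx, 1 → ebx=1
add eax, 8 → eax=14+8=22
add ebx, eax → ebx=1+22=23
or eax, ebx → eax=22|23=23
cmp ebx, eax  (cmp 23,23)
jl again: not taken
imul ebx, 11 → ebx=23*11=253
and eax, 7 → eax=23&7=7
or eax, ebx → eax=7|253=255
shl ebx, 4 → ebx=253<<4=4048
halt.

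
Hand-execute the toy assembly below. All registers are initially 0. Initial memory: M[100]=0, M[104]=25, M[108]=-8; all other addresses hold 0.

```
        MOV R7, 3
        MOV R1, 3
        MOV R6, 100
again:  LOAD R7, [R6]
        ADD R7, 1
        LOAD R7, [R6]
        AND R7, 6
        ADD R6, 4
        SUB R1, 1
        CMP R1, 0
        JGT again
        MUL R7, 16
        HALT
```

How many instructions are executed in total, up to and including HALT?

29

R7=3
R1=3
R6=100
R7=M[100]=0
R7=0+1=1
R7=M[100]=0
R7=0&6=0
R6=100+4=104
R1=3-1=2
CMP R1, 0  (cmp 2,0)
JGT again: taken
R7=M[104]=25
R7=25+1=26
R7=M[104]=25
R7=25&6=0
R6=104+4=108
R1=2-1=1
CMP R1, 0  (cmp 1,0)
JGT again: taken
R7=M[108]=-8
R7=(-8)+1=-7
R7=M[108]=-8
R7=(-8)&6=0
R6=108+4=112
R1=1-1=0
CMP R1, 0  (cmp 0,0)
JGT again: not taken
R7=0*16=0
halt.
Total executed instructions: 29.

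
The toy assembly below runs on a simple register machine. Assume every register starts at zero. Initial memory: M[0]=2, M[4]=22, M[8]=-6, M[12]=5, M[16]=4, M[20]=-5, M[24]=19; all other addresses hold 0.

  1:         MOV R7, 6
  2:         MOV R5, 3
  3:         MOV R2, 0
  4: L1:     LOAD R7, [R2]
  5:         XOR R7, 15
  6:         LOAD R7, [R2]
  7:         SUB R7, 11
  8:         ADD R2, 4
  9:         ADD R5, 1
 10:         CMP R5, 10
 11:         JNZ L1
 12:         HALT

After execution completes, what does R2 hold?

28

MOV R7, 6 → R7=6
MOV R5, 3 → R5=3
MOV R2, 0 → R2=0
LOAD R7, [R2] → R7=M[0]=2
XOR R7, 15 → R7=2^15=13
LOAD R7, [R2] → R7=M[0]=2
SUB R7, 11 → R7=2-11=-9
ADD R2, 4 → R2=0+4=4
ADD R5, 1 → R5=3+1=4
CMP R5, 10  (cmp 4,10)
JNZ L1: taken
LOAD R7, [R2] → R7=M[4]=22
XOR R7, 15 → R7=22^15=25
LOAD R7, [R2] → R7=M[4]=22
SUB R7, 11 → R7=22-11=11
ADD R2, 4 → R2=4+4=8
ADD R5, 1 → R5=4+1=5
CMP R5, 10  (cmp 5,10)
JNZ L1: taken
LOAD R7, [R2] → R7=M[8]=-6
XOR R7, 15 → R7=(-6)^15=-11
LOAD R7, [R2] → R7=M[8]=-6
SUB R7, 11 → R7=(-6)-11=-17
ADD R2, 4 → R2=8+4=12
ADD R5, 1 → R5=5+1=6
CMP R5, 10  (cmp 6,10)
JNZ L1: taken
LOAD R7, [R2] → R7=M[12]=5
XOR R7, 15 → R7=5^15=10
LOAD R7, [R2] → R7=M[12]=5
SUB R7, 11 → R7=5-11=-6
ADD R2, 4 → R2=12+4=16
ADD R5, 1 → R5=6+1=7
CMP R5, 10  (cmp 7,10)
JNZ L1: taken
LOAD R7, [R2] → R7=M[16]=4
XOR R7, 15 → R7=4^15=11
LOAD R7, [R2] → R7=M[16]=4
SUB R7, 11 → R7=4-11=-7
ADD R2, 4 → R2=16+4=20
ADD R5, 1 → R5=7+1=8
CMP R5, 10  (cmp 8,10)
JNZ L1: taken
LOAD R7, [R2] → R7=M[20]=-5
XOR R7, 15 → R7=(-5)^15=-12
LOAD R7, [R2] → R7=M[20]=-5
SUB R7, 11 → R7=(-5)-11=-16
ADD R2, 4 → R2=20+4=24
ADD R5, 1 → R5=8+1=9
CMP R5, 10  (cmp 9,10)
JNZ L1: taken
LOAD R7, [R2] → R7=M[24]=19
XOR R7, 15 → R7=19^15=28
LOAD R7, [R2] → R7=M[24]=19
SUB R7, 11 → R7=19-11=8
ADD R2, 4 → R2=24+4=28
ADD R5, 1 → R5=9+1=10
CMP R5, 10  (cmp 10,10)
JNZ L1: not taken
halt.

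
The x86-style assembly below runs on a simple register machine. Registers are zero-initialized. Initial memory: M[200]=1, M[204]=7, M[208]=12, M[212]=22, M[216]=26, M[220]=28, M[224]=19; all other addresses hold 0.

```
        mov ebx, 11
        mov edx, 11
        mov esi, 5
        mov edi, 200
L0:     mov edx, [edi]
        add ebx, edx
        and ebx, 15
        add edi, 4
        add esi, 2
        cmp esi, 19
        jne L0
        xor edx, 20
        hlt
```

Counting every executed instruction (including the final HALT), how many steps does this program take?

55

after mov ebx, 11: ebx=11
after mov edx, 11: edx=11
after mov esi, 5: esi=5
after mov edi, 200: edi=200
after mov edx, [edi]: edx=M[200]=1
after add ebx, edx: ebx=11+1=12
after and ebx, 15: ebx=12&15=12
after add edi, 4: edi=200+4=204
after add esi, 2: esi=5+2=7
cmp esi, 19  (cmp 7,19)
jne L0: taken
after mov edx, [edi]: edx=M[204]=7
after add ebx, edx: ebx=12+7=19
after and ebx, 15: ebx=19&15=3
after add edi, 4: edi=204+4=208
after add esi, 2: esi=7+2=9
cmp esi, 19  (cmp 9,19)
jne L0: taken
after mov edx, [edi]: edx=M[208]=12
after add ebx, edx: ebx=3+12=15
after and ebx, 15: ebx=15&15=15
after add edi, 4: edi=208+4=212
after add esi, 2: esi=9+2=11
cmp esi, 19  (cmp 11,19)
jne L0: taken
after mov edx, [edi]: edx=M[212]=22
after add ebx, edx: ebx=15+22=37
after and ebx, 15: ebx=37&15=5
after add edi, 4: edi=212+4=216
after add esi, 2: esi=11+2=13
cmp esi, 19  (cmp 13,19)
jne L0: taken
after mov edx, [edi]: edx=M[216]=26
after add ebx, edx: ebx=5+26=31
after and ebx, 15: ebx=31&15=15
after add edi, 4: edi=216+4=220
after add esi, 2: esi=13+2=15
cmp esi, 19  (cmp 15,19)
jne L0: taken
after mov edx, [edi]: edx=M[220]=28
after add ebx, edx: ebx=15+28=43
after and ebx, 15: ebx=43&15=11
after add edi, 4: edi=220+4=224
after add esi, 2: esi=15+2=17
cmp esi, 19  (cmp 17,19)
jne L0: taken
after mov edx, [edi]: edx=M[224]=19
after add ebx, edx: ebx=11+19=30
after and ebx, 15: ebx=30&15=14
after add edi, 4: edi=224+4=228
after add esi, 2: esi=17+2=19
cmp esi, 19  (cmp 19,19)
jne L0: not taken
after xor edx, 20: edx=19^20=7
halt.
Total executed instructions: 55.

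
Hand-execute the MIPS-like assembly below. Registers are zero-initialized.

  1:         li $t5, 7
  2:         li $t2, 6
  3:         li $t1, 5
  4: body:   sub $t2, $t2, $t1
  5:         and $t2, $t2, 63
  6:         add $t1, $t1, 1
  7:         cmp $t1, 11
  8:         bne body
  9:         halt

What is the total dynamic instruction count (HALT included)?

34

$t5=7
$t2=6
$t1=5
$t2=6-5=1
$t2=1&63=1
$t1=5+1=6
cmp $t1, 11  (cmp 6,11)
bne body: taken
$t2=1-6=-5
$t2=(-5)&63=59
$t1=6+1=7
cmp $t1, 11  (cmp 7,11)
bne body: taken
$t2=59-7=52
$t2=52&63=52
$t1=7+1=8
cmp $t1, 11  (cmp 8,11)
bne body: taken
$t2=52-8=44
$t2=44&63=44
$t1=8+1=9
cmp $t1, 11  (cmp 9,11)
bne body: taken
$t2=44-9=35
$t2=35&63=35
$t1=9+1=10
cmp $t1, 11  (cmp 10,11)
bne body: taken
$t2=35-10=25
$t2=25&63=25
$t1=10+1=11
cmp $t1, 11  (cmp 11,11)
bne body: not taken
halt.
Total executed instructions: 34.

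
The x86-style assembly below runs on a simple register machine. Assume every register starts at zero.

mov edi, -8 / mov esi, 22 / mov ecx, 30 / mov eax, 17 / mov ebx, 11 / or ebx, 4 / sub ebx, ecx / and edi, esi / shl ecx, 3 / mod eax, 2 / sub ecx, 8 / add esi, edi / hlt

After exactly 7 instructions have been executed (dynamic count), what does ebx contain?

after mov edi, -8: edi=-8
after mov esi, 22: esi=22
after mov ecx, 30: ecx=30
after mov eax, 17: eax=17
after mov ebx, 11: ebx=11
after or ebx, 4: ebx=11|4=15
after sub ebx, ecx: ebx=15-30=-15
After step 7: ebx = -15.

-15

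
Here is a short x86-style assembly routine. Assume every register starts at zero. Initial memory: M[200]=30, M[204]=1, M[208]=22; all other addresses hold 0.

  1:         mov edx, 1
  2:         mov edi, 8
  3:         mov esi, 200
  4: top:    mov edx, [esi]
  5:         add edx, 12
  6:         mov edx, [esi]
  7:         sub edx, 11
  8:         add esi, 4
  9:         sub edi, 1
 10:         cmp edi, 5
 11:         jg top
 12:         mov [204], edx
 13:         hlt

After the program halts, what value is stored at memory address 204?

edx=1
edi=8
esi=200
edx=M[200]=30
edx=30+12=42
edx=M[200]=30
edx=30-11=19
esi=200+4=204
edi=8-1=7
cmp edi, 5  (cmp 7,5)
jg top: taken
edx=M[204]=1
edx=1+12=13
edx=M[204]=1
edx=1-11=-10
esi=204+4=208
edi=7-1=6
cmp edi, 5  (cmp 6,5)
jg top: taken
edx=M[208]=22
edx=22+12=34
edx=M[208]=22
edx=22-11=11
esi=208+4=212
edi=6-1=5
cmp edi, 5  (cmp 5,5)
jg top: not taken
mov [204], edx → M[204]=11
halt.

11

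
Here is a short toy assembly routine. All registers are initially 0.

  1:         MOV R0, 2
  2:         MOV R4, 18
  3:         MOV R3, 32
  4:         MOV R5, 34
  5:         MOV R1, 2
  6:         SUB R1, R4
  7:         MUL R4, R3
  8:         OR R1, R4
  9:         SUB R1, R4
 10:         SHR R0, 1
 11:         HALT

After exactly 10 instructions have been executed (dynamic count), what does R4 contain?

576

after MOV R0, 2: R0=2
after MOV R4, 18: R4=18
after MOV R3, 32: R3=32
after MOV R5, 34: R5=34
after MOV R1, 2: R1=2
after SUB R1, R4: R1=2-18=-16
after MUL R4, R3: R4=18*32=576
after OR R1, R4: R1=(-16)|576=-16
after SUB R1, R4: R1=(-16)-576=-592
after SHR R0, 1: R0=2>>1=1
After step 10: R4 = 576.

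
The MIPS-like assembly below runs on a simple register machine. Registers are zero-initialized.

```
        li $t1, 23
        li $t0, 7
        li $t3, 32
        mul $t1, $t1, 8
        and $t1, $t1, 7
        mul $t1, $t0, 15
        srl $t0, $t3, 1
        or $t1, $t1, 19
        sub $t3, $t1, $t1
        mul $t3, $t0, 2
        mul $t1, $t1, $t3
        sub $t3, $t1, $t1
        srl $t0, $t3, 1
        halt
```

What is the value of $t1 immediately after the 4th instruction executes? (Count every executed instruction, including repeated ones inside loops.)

$t1=23
$t0=7
$t3=32
$t1=23*8=184
After step 4: $t1 = 184.

184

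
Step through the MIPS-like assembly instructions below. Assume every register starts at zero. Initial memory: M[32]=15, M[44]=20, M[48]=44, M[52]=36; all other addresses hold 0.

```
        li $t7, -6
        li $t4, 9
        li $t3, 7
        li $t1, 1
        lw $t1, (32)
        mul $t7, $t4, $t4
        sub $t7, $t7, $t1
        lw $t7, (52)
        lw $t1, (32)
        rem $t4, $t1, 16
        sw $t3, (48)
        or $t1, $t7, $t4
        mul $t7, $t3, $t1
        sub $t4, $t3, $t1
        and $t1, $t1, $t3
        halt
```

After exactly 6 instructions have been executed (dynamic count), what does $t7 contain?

$t7=-6
$t4=9
$t3=7
$t1=1
$t1=M[32]=15
$t7=9*9=81
After step 6: $t7 = 81.

81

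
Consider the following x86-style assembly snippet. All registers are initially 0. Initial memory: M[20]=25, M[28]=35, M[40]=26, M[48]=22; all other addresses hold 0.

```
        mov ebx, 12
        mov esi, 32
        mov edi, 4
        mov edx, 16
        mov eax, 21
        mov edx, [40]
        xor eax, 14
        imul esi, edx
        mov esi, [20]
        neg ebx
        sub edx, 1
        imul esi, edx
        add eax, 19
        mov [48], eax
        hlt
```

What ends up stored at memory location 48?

ebx=12
esi=32
edi=4
edx=16
eax=21
edx=M[40]=26
eax=21^14=27
esi=32*26=832
esi=M[20]=25
ebx=-(12)=-12
edx=26-1=25
esi=25*25=625
eax=27+19=46
mov [48], eax → M[48]=46
halt.

46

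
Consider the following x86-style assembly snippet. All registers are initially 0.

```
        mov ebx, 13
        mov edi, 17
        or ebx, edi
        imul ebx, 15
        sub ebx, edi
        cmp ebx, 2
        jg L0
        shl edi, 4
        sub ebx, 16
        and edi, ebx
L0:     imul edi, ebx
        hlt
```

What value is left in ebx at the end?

418

ebx=13
edi=17
ebx=13|17=29
ebx=29*15=435
ebx=435-17=418
cmp ebx, 2  (cmp 418,2)
jg L0: taken
edi=17*418=7106
halt.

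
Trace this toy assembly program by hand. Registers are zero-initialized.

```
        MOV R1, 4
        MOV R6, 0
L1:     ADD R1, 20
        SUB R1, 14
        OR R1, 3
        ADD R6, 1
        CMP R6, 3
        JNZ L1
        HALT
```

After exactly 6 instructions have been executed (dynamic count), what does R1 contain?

MOV R1, 4 → R1=4
MOV R6, 0 → R6=0
ADD R1, 20 → R1=4+20=24
SUB R1, 14 → R1=24-14=10
OR R1, 3 → R1=10|3=11
ADD R6, 1 → R6=0+1=1
After step 6: R1 = 11.

11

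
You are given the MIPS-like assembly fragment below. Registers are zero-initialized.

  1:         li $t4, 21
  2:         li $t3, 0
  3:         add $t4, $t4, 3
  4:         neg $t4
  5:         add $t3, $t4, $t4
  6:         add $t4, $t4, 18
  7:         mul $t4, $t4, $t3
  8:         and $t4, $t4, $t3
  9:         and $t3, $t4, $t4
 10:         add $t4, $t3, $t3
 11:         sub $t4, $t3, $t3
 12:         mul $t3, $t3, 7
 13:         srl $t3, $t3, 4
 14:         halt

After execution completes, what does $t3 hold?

112

li $t4, 21 → $t4=21
li $t3, 0 → $t3=0
add $t4, $t4, 3 → $t4=21+3=24
neg $t4 → $t4=-(24)=-24
add $t3, $t4, $t4 → $t3=(-24)+(-24)=-48
add $t4, $t4, 18 → $t4=(-24)+18=-6
mul $t4, $t4, $t3 → $t4=(-6)*(-48)=288
and $t4, $t4, $t3 → $t4=288&(-48)=256
and $t3, $t4, $t4 → $t3=256&256=256
add $t4, $t3, $t3 → $t4=256+256=512
sub $t4, $t3, $t3 → $t4=256-256=0
mul $t3, $t3, 7 → $t3=256*7=1792
srl $t3, $t3, 4 → $t3=1792>>4=112
halt.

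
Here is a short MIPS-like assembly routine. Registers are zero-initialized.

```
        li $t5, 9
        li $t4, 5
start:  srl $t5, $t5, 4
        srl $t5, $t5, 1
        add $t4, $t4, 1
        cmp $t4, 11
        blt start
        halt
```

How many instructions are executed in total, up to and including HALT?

li $t5, 9 → $t5=9
li $t4, 5 → $t4=5
srl $t5, $t5, 4 → $t5=9>>4=0
srl $t5, $t5, 1 → $t5=0>>1=0
add $t4, $t4, 1 → $t4=5+1=6
cmp $t4, 11  (cmp 6,11)
blt start: taken
srl $t5, $t5, 4 → $t5=0>>4=0
srl $t5, $t5, 1 → $t5=0>>1=0
add $t4, $t4, 1 → $t4=6+1=7
cmp $t4, 11  (cmp 7,11)
blt start: taken
srl $t5, $t5, 4 → $t5=0>>4=0
srl $t5, $t5, 1 → $t5=0>>1=0
add $t4, $t4, 1 → $t4=7+1=8
cmp $t4, 11  (cmp 8,11)
blt start: taken
srl $t5, $t5, 4 → $t5=0>>4=0
srl $t5, $t5, 1 → $t5=0>>1=0
add $t4, $t4, 1 → $t4=8+1=9
cmp $t4, 11  (cmp 9,11)
blt start: taken
srl $t5, $t5, 4 → $t5=0>>4=0
srl $t5, $t5, 1 → $t5=0>>1=0
add $t4, $t4, 1 → $t4=9+1=10
cmp $t4, 11  (cmp 10,11)
blt start: taken
srl $t5, $t5, 4 → $t5=0>>4=0
srl $t5, $t5, 1 → $t5=0>>1=0
add $t4, $t4, 1 → $t4=10+1=11
cmp $t4, 11  (cmp 11,11)
blt start: not taken
halt.
Total executed instructions: 33.

33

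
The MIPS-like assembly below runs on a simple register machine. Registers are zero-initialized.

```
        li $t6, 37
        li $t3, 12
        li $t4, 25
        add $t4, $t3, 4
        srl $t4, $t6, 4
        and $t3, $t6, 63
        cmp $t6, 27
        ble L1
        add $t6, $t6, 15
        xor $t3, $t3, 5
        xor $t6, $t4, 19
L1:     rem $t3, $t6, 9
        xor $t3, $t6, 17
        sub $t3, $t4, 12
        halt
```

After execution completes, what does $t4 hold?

2

$t6=37
$t3=12
$t4=25
$t4=12+4=16
$t4=37>>4=2
$t3=37&63=37
cmp $t6, 27  (cmp 37,27)
ble L1: not taken
$t6=37+15=52
$t3=37^5=32
$t6=2^19=17
$t3=17%9=8
$t3=17^17=0
$t3=2-12=-10
halt.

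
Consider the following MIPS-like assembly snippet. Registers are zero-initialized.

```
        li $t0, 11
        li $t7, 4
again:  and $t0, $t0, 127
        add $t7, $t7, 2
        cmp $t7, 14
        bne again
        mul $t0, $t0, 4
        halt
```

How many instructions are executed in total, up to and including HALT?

24

after li $t0, 11: $t0=11
after li $t7, 4: $t7=4
after and $t0, $t0, 127: $t0=11&127=11
after add $t7, $t7, 2: $t7=4+2=6
cmp $t7, 14  (cmp 6,14)
bne again: taken
after and $t0, $t0, 127: $t0=11&127=11
after add $t7, $t7, 2: $t7=6+2=8
cmp $t7, 14  (cmp 8,14)
bne again: taken
after and $t0, $t0, 127: $t0=11&127=11
after add $t7, $t7, 2: $t7=8+2=10
cmp $t7, 14  (cmp 10,14)
bne again: taken
after and $t0, $t0, 127: $t0=11&127=11
after add $t7, $t7, 2: $t7=10+2=12
cmp $t7, 14  (cmp 12,14)
bne again: taken
after and $t0, $t0, 127: $t0=11&127=11
after add $t7, $t7, 2: $t7=12+2=14
cmp $t7, 14  (cmp 14,14)
bne again: not taken
after mul $t0, $t0, 4: $t0=11*4=44
halt.
Total executed instructions: 24.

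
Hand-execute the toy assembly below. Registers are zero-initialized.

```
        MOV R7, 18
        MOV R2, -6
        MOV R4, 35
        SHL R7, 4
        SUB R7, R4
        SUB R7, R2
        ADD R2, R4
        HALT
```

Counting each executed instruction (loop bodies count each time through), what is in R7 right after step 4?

288

after MOV R7, 18: R7=18
after MOV R2, -6: R2=-6
after MOV R4, 35: R4=35
after SHL R7, 4: R7=18<<4=288
After step 4: R7 = 288.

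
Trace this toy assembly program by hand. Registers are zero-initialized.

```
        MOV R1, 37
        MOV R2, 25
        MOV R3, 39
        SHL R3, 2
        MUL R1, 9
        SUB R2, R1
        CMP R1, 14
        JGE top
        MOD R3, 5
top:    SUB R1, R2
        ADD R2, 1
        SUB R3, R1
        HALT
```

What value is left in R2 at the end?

after MOV R1, 37: R1=37
after MOV R2, 25: R2=25
after MOV R3, 39: R3=39
after SHL R3, 2: R3=39<<2=156
after MUL R1, 9: R1=37*9=333
after SUB R2, R1: R2=25-333=-308
CMP R1, 14  (cmp 333,14)
JGE top: taken
after SUB R1, R2: R1=333-(-308)=641
after ADD R2, 1: R2=(-308)+1=-307
after SUB R3, R1: R3=156-641=-485
halt.

-307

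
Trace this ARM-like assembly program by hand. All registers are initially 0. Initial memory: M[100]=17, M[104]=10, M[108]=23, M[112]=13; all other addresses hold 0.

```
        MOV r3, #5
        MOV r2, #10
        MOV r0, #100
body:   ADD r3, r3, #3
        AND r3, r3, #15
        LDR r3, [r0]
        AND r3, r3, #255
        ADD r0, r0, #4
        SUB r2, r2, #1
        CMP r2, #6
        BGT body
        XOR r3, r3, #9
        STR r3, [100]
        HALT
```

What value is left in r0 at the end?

MOV r3, #5 → r3=5
MOV r2, #10 → r2=10
MOV r0, #100 → r0=100
ADD r3, r3, #3 → r3=5+3=8
AND r3, r3, #15 → r3=8&15=8
LDR r3, [r0] → r3=M[100]=17
AND r3, r3, #255 → r3=17&255=17
ADD r0, r0, #4 → r0=100+4=104
SUB r2, r2, #1 → r2=10-1=9
CMP r2, #6  (cmp 9,6)
BGT body: taken
ADD r3, r3, #3 → r3=17+3=20
AND r3, r3, #15 → r3=20&15=4
LDR r3, [r0] → r3=M[104]=10
AND r3, r3, #255 → r3=10&255=10
ADD r0, r0, #4 → r0=104+4=108
SUB r2, r2, #1 → r2=9-1=8
CMP r2, #6  (cmp 8,6)
BGT body: taken
ADD r3, r3, #3 → r3=10+3=13
AND r3, r3, #15 → r3=13&15=13
LDR r3, [r0] → r3=M[108]=23
AND r3, r3, #255 → r3=23&255=23
ADD r0, r0, #4 → r0=108+4=112
SUB r2, r2, #1 → r2=8-1=7
CMP r2, #6  (cmp 7,6)
BGT body: taken
ADD r3, r3, #3 → r3=23+3=26
AND r3, r3, #15 → r3=26&15=10
LDR r3, [r0] → r3=M[112]=13
AND r3, r3, #255 → r3=13&255=13
ADD r0, r0, #4 → r0=112+4=116
SUB r2, r2, #1 → r2=7-1=6
CMP r2, #6  (cmp 6,6)
BGT body: not taken
XOR r3, r3, #9 → r3=13^9=4
STR r3, [100] → M[100]=4
halt.

116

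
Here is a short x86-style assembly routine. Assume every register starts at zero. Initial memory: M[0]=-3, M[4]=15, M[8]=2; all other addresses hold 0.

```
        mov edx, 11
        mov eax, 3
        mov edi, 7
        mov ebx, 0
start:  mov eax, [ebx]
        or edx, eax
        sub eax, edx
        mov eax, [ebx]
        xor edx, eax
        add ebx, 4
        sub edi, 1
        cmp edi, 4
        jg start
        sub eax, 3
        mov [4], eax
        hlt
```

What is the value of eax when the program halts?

-1

mov edx, 11 → edx=11
mov eax, 3 → eax=3
mov edi, 7 → edi=7
mov ebx, 0 → ebx=0
mov eax, [ebx] → eax=M[0]=-3
or edx, eax → edx=11|(-3)=-1
sub eax, edx → eax=(-3)-(-1)=-2
mov eax, [ebx] → eax=M[0]=-3
xor edx, eax → edx=(-1)^(-3)=2
add ebx, 4 → ebx=0+4=4
sub edi, 1 → edi=7-1=6
cmp edi, 4  (cmp 6,4)
jg start: taken
mov eax, [ebx] → eax=M[4]=15
or edx, eax → edx=2|15=15
sub eax, edx → eax=15-15=0
mov eax, [ebx] → eax=M[4]=15
xor edx, eax → edx=15^15=0
add ebx, 4 → ebx=4+4=8
sub edi, 1 → edi=6-1=5
cmp edi, 4  (cmp 5,4)
jg start: taken
mov eax, [ebx] → eax=M[8]=2
or edx, eax → edx=0|2=2
sub eax, edx → eax=2-2=0
mov eax, [ebx] → eax=M[8]=2
xor edx, eax → edx=2^2=0
add ebx, 4 → ebx=8+4=12
sub edi, 1 → edi=5-1=4
cmp edi, 4  (cmp 4,4)
jg start: not taken
sub eax, 3 → eax=2-3=-1
mov [4], eax → M[4]=-1
halt.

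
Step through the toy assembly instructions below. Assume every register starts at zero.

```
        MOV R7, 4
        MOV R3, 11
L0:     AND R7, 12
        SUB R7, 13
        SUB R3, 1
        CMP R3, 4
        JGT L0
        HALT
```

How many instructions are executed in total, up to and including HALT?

38

after MOV R7, 4: R7=4
after MOV R3, 11: R3=11
after AND R7, 12: R7=4&12=4
after SUB R7, 13: R7=4-13=-9
after SUB R3, 1: R3=11-1=10
CMP R3, 4  (cmp 10,4)
JGT L0: taken
after AND R7, 12: R7=(-9)&12=4
after SUB R7, 13: R7=4-13=-9
after SUB R3, 1: R3=10-1=9
CMP R3, 4  (cmp 9,4)
JGT L0: taken
after AND R7, 12: R7=(-9)&12=4
after SUB R7, 13: R7=4-13=-9
after SUB R3, 1: R3=9-1=8
CMP R3, 4  (cmp 8,4)
JGT L0: taken
after AND R7, 12: R7=(-9)&12=4
after SUB R7, 13: R7=4-13=-9
after SUB R3, 1: R3=8-1=7
CMP R3, 4  (cmp 7,4)
JGT L0: taken
after AND R7, 12: R7=(-9)&12=4
after SUB R7, 13: R7=4-13=-9
after SUB R3, 1: R3=7-1=6
CMP R3, 4  (cmp 6,4)
JGT L0: taken
after AND R7, 12: R7=(-9)&12=4
after SUB R7, 13: R7=4-13=-9
after SUB R3, 1: R3=6-1=5
CMP R3, 4  (cmp 5,4)
JGT L0: taken
after AND R7, 12: R7=(-9)&12=4
after SUB R7, 13: R7=4-13=-9
after SUB R3, 1: R3=5-1=4
CMP R3, 4  (cmp 4,4)
JGT L0: not taken
halt.
Total executed instructions: 38.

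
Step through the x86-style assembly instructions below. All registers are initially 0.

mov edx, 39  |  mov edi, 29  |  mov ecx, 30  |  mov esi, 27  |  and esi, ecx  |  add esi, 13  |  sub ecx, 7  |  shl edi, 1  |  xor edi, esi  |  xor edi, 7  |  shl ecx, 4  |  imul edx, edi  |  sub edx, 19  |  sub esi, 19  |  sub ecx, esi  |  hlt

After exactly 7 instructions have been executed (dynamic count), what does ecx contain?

23

edx=39
edi=29
ecx=30
esi=27
esi=27&30=26
esi=26+13=39
ecx=30-7=23
After step 7: ecx = 23.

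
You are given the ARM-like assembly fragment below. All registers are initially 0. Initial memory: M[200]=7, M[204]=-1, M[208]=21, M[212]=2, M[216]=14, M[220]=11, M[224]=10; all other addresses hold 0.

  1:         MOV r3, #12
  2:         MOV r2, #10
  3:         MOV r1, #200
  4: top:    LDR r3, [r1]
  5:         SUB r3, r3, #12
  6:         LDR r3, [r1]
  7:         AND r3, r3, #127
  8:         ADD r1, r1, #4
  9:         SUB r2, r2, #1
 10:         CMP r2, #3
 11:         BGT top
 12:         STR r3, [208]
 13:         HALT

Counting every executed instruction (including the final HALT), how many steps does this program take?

after MOV r3, #12: r3=12
after MOV r2, #10: r2=10
after MOV r1, #200: r1=200
after LDR r3, [r1]: r3=M[200]=7
after SUB r3, r3, #12: r3=7-12=-5
after LDR r3, [r1]: r3=M[200]=7
after AND r3, r3, #127: r3=7&127=7
after ADD r1, r1, #4: r1=200+4=204
after SUB r2, r2, #1: r2=10-1=9
CMP r2, #3  (cmp 9,3)
BGT top: taken
after LDR r3, [r1]: r3=M[204]=-1
after SUB r3, r3, #12: r3=(-1)-12=-13
after LDR r3, [r1]: r3=M[204]=-1
after AND r3, r3, #127: r3=(-1)&127=127
after ADD r1, r1, #4: r1=204+4=208
after SUB r2, r2, #1: r2=9-1=8
CMP r2, #3  (cmp 8,3)
BGT top: taken
after LDR r3, [r1]: r3=M[208]=21
after SUB r3, r3, #12: r3=21-12=9
after LDR r3, [r1]: r3=M[208]=21
after AND r3, r3, #127: r3=21&127=21
after ADD r1, r1, #4: r1=208+4=212
after SUB r2, r2, #1: r2=8-1=7
CMP r2, #3  (cmp 7,3)
BGT top: taken
after LDR r3, [r1]: r3=M[212]=2
after SUB r3, r3, #12: r3=2-12=-10
after LDR r3, [r1]: r3=M[212]=2
after AND r3, r3, #127: r3=2&127=2
after ADD r1, r1, #4: r1=212+4=216
after SUB r2, r2, #1: r2=7-1=6
CMP r2, #3  (cmp 6,3)
BGT top: taken
after LDR r3, [r1]: r3=M[216]=14
after SUB r3, r3, #12: r3=14-12=2
after LDR r3, [r1]: r3=M[216]=14
after AND r3, r3, #127: r3=14&127=14
after ADD r1, r1, #4: r1=216+4=220
after SUB r2, r2, #1: r2=6-1=5
CMP r2, #3  (cmp 5,3)
BGT top: taken
after LDR r3, [r1]: r3=M[220]=11
after SUB r3, r3, #12: r3=11-12=-1
after LDR r3, [r1]: r3=M[220]=11
after AND r3, r3, #127: r3=11&127=11
after ADD r1, r1, #4: r1=220+4=224
after SUB r2, r2, #1: r2=5-1=4
CMP r2, #3  (cmp 4,3)
BGT top: taken
after LDR r3, [r1]: r3=M[224]=10
after SUB r3, r3, #12: r3=10-12=-2
after LDR r3, [r1]: r3=M[224]=10
after AND r3, r3, #127: r3=10&127=10
after ADD r1, r1, #4: r1=224+4=228
after SUB r2, r2, #1: r2=4-1=3
CMP r2, #3  (cmp 3,3)
BGT top: not taken
STR r3, [208] → M[208]=10
halt.
Total executed instructions: 61.

61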